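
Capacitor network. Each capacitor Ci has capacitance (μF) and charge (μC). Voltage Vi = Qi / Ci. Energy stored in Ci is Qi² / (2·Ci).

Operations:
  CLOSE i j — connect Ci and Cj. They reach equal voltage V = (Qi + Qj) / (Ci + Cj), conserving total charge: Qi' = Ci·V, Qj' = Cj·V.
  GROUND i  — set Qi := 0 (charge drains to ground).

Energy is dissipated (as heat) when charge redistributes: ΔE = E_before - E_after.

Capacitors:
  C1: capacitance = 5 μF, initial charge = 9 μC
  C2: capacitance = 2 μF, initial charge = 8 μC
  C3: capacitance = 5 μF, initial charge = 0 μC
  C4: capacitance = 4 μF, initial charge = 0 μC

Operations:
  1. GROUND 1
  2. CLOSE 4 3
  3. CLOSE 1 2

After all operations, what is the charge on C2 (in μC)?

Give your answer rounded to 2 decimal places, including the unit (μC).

Initial: C1(5μF, Q=9μC, V=1.80V), C2(2μF, Q=8μC, V=4.00V), C3(5μF, Q=0μC, V=0.00V), C4(4μF, Q=0μC, V=0.00V)
Op 1: GROUND 1: Q1=0; energy lost=8.100
Op 2: CLOSE 4-3: Q_total=0.00, C_total=9.00, V=0.00; Q4=0.00, Q3=0.00; dissipated=0.000
Op 3: CLOSE 1-2: Q_total=8.00, C_total=7.00, V=1.14; Q1=5.71, Q2=2.29; dissipated=11.429
Final charges: Q1=5.71, Q2=2.29, Q3=0.00, Q4=0.00

Answer: 2.29 μC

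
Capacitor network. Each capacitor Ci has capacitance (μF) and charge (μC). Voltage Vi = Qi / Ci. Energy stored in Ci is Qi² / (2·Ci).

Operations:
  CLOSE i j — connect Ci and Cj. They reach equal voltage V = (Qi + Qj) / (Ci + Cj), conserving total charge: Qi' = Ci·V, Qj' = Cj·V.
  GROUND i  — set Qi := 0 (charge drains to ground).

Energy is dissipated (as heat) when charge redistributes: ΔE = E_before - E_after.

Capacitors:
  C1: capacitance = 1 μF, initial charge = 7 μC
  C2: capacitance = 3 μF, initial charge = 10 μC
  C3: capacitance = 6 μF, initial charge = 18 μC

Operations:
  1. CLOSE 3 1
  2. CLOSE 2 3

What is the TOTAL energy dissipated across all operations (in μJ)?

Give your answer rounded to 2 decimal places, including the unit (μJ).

Answer: 6.91 μJ

Derivation:
Initial: C1(1μF, Q=7μC, V=7.00V), C2(3μF, Q=10μC, V=3.33V), C3(6μF, Q=18μC, V=3.00V)
Op 1: CLOSE 3-1: Q_total=25.00, C_total=7.00, V=3.57; Q3=21.43, Q1=3.57; dissipated=6.857
Op 2: CLOSE 2-3: Q_total=31.43, C_total=9.00, V=3.49; Q2=10.48, Q3=20.95; dissipated=0.057
Total dissipated: 6.914 μJ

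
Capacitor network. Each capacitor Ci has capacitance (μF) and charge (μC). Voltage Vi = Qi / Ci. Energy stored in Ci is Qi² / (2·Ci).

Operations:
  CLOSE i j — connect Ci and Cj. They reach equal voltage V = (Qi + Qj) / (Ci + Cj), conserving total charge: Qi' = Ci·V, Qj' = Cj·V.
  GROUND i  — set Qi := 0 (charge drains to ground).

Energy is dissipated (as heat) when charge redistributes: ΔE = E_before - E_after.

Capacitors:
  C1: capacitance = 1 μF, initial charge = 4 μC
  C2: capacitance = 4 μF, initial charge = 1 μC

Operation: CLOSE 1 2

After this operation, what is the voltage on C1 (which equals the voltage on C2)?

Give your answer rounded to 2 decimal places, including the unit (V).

Answer: 1.00 V

Derivation:
Initial: C1(1μF, Q=4μC, V=4.00V), C2(4μF, Q=1μC, V=0.25V)
Op 1: CLOSE 1-2: Q_total=5.00, C_total=5.00, V=1.00; Q1=1.00, Q2=4.00; dissipated=5.625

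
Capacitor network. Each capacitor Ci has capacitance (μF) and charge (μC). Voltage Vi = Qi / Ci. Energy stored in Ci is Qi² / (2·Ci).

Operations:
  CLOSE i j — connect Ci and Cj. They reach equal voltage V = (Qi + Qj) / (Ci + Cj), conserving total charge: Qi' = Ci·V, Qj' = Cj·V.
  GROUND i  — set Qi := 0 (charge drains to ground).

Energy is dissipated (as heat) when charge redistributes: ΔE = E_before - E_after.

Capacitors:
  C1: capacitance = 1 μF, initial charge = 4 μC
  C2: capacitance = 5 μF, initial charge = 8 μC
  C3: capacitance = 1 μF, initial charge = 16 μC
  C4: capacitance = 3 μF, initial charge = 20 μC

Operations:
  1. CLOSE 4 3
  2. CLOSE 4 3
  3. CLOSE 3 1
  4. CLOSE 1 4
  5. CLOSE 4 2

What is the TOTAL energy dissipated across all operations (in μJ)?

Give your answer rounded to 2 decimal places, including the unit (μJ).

Initial: C1(1μF, Q=4μC, V=4.00V), C2(5μF, Q=8μC, V=1.60V), C3(1μF, Q=16μC, V=16.00V), C4(3μF, Q=20μC, V=6.67V)
Op 1: CLOSE 4-3: Q_total=36.00, C_total=4.00, V=9.00; Q4=27.00, Q3=9.00; dissipated=32.667
Op 2: CLOSE 4-3: Q_total=36.00, C_total=4.00, V=9.00; Q4=27.00, Q3=9.00; dissipated=0.000
Op 3: CLOSE 3-1: Q_total=13.00, C_total=2.00, V=6.50; Q3=6.50, Q1=6.50; dissipated=6.250
Op 4: CLOSE 1-4: Q_total=33.50, C_total=4.00, V=8.38; Q1=8.38, Q4=25.12; dissipated=2.344
Op 5: CLOSE 4-2: Q_total=33.12, C_total=8.00, V=4.14; Q4=12.42, Q2=20.70; dissipated=43.032
Total dissipated: 84.292 μJ

Answer: 84.29 μJ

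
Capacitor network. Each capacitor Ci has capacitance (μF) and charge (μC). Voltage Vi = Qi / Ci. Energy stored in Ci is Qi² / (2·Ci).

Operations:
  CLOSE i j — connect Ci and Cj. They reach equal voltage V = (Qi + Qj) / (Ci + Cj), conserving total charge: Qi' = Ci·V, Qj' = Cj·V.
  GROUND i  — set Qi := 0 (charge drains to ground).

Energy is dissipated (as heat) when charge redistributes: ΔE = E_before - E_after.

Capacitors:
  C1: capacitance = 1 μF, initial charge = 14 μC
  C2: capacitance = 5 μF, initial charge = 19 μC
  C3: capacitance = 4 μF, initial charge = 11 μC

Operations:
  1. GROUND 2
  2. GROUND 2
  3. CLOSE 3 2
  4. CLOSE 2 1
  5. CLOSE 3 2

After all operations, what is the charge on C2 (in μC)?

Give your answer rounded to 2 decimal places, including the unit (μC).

Initial: C1(1μF, Q=14μC, V=14.00V), C2(5μF, Q=19μC, V=3.80V), C3(4μF, Q=11μC, V=2.75V)
Op 1: GROUND 2: Q2=0; energy lost=36.100
Op 2: GROUND 2: Q2=0; energy lost=0.000
Op 3: CLOSE 3-2: Q_total=11.00, C_total=9.00, V=1.22; Q3=4.89, Q2=6.11; dissipated=8.403
Op 4: CLOSE 2-1: Q_total=20.11, C_total=6.00, V=3.35; Q2=16.76, Q1=3.35; dissipated=68.030
Op 5: CLOSE 3-2: Q_total=21.65, C_total=9.00, V=2.41; Q3=9.62, Q2=12.03; dissipated=5.039
Final charges: Q1=3.35, Q2=12.03, Q3=9.62

Answer: 12.03 μC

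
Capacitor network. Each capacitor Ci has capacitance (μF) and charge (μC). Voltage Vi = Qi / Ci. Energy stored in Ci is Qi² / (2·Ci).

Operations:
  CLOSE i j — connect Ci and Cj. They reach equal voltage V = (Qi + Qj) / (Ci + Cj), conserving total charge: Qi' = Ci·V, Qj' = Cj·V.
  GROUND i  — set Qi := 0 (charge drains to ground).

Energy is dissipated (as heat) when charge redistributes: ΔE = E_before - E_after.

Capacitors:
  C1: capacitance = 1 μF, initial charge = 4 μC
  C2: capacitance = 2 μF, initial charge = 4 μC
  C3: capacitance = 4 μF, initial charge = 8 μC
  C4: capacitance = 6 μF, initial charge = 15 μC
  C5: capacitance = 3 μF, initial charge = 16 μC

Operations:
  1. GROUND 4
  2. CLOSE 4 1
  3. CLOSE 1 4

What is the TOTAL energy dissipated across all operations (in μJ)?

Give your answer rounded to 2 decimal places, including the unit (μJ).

Answer: 25.61 μJ

Derivation:
Initial: C1(1μF, Q=4μC, V=4.00V), C2(2μF, Q=4μC, V=2.00V), C3(4μF, Q=8μC, V=2.00V), C4(6μF, Q=15μC, V=2.50V), C5(3μF, Q=16μC, V=5.33V)
Op 1: GROUND 4: Q4=0; energy lost=18.750
Op 2: CLOSE 4-1: Q_total=4.00, C_total=7.00, V=0.57; Q4=3.43, Q1=0.57; dissipated=6.857
Op 3: CLOSE 1-4: Q_total=4.00, C_total=7.00, V=0.57; Q1=0.57, Q4=3.43; dissipated=0.000
Total dissipated: 25.607 μJ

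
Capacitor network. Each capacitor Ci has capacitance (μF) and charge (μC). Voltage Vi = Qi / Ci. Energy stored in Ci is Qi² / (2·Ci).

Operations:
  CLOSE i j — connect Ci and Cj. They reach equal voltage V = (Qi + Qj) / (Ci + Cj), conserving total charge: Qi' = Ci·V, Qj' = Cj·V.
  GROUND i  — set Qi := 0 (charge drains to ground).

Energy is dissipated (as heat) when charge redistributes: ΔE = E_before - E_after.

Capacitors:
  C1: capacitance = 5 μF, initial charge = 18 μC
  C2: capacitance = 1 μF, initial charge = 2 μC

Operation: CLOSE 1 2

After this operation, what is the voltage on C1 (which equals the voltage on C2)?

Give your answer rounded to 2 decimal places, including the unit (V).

Initial: C1(5μF, Q=18μC, V=3.60V), C2(1μF, Q=2μC, V=2.00V)
Op 1: CLOSE 1-2: Q_total=20.00, C_total=6.00, V=3.33; Q1=16.67, Q2=3.33; dissipated=1.067

Answer: 3.33 V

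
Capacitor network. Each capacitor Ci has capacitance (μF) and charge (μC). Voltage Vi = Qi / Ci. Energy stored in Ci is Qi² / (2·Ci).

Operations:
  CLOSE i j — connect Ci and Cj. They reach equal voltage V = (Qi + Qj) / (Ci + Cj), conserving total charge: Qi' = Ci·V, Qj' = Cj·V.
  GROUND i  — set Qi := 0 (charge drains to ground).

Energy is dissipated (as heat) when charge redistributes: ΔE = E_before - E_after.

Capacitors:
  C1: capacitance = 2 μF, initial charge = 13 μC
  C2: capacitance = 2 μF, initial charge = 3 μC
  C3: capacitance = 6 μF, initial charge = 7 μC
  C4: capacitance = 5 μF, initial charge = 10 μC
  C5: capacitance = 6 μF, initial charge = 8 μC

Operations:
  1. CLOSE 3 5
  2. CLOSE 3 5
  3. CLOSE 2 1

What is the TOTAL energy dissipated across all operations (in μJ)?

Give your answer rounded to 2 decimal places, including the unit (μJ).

Initial: C1(2μF, Q=13μC, V=6.50V), C2(2μF, Q=3μC, V=1.50V), C3(6μF, Q=7μC, V=1.17V), C4(5μF, Q=10μC, V=2.00V), C5(6μF, Q=8μC, V=1.33V)
Op 1: CLOSE 3-5: Q_total=15.00, C_total=12.00, V=1.25; Q3=7.50, Q5=7.50; dissipated=0.042
Op 2: CLOSE 3-5: Q_total=15.00, C_total=12.00, V=1.25; Q3=7.50, Q5=7.50; dissipated=0.000
Op 3: CLOSE 2-1: Q_total=16.00, C_total=4.00, V=4.00; Q2=8.00, Q1=8.00; dissipated=12.500
Total dissipated: 12.542 μJ

Answer: 12.54 μJ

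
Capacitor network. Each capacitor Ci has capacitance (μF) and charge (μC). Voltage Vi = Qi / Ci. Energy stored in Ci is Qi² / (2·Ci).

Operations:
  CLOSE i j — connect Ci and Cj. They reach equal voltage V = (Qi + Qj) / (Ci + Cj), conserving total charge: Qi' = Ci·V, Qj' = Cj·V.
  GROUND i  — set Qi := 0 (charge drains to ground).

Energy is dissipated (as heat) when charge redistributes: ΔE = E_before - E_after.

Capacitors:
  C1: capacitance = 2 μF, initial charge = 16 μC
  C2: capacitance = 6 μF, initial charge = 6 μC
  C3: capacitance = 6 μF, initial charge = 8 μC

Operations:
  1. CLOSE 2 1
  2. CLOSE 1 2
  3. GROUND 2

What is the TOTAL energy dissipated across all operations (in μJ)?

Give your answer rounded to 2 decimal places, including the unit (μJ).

Answer: 59.44 μJ

Derivation:
Initial: C1(2μF, Q=16μC, V=8.00V), C2(6μF, Q=6μC, V=1.00V), C3(6μF, Q=8μC, V=1.33V)
Op 1: CLOSE 2-1: Q_total=22.00, C_total=8.00, V=2.75; Q2=16.50, Q1=5.50; dissipated=36.750
Op 2: CLOSE 1-2: Q_total=22.00, C_total=8.00, V=2.75; Q1=5.50, Q2=16.50; dissipated=0.000
Op 3: GROUND 2: Q2=0; energy lost=22.688
Total dissipated: 59.438 μJ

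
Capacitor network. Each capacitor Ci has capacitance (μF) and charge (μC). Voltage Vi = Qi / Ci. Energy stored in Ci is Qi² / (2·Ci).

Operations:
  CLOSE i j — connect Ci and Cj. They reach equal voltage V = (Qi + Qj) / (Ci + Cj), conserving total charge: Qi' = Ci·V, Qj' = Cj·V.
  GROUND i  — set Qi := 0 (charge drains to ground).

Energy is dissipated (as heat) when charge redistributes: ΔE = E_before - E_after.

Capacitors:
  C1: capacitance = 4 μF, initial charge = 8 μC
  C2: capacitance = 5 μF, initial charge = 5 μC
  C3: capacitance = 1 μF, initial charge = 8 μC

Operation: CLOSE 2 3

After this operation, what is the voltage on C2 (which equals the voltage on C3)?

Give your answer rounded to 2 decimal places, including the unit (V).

Answer: 2.17 V

Derivation:
Initial: C1(4μF, Q=8μC, V=2.00V), C2(5μF, Q=5μC, V=1.00V), C3(1μF, Q=8μC, V=8.00V)
Op 1: CLOSE 2-3: Q_total=13.00, C_total=6.00, V=2.17; Q2=10.83, Q3=2.17; dissipated=20.417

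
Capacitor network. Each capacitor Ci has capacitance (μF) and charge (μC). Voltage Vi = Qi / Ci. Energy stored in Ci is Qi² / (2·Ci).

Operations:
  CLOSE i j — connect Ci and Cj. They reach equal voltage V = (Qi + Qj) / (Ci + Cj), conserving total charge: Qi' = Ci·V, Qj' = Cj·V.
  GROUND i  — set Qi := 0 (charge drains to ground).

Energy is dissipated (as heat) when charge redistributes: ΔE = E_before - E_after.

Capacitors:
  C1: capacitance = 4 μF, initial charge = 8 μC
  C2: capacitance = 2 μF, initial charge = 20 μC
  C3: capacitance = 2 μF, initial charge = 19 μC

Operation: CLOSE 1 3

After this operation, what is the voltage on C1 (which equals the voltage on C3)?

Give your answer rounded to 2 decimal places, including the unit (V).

Initial: C1(4μF, Q=8μC, V=2.00V), C2(2μF, Q=20μC, V=10.00V), C3(2μF, Q=19μC, V=9.50V)
Op 1: CLOSE 1-3: Q_total=27.00, C_total=6.00, V=4.50; Q1=18.00, Q3=9.00; dissipated=37.500

Answer: 4.50 V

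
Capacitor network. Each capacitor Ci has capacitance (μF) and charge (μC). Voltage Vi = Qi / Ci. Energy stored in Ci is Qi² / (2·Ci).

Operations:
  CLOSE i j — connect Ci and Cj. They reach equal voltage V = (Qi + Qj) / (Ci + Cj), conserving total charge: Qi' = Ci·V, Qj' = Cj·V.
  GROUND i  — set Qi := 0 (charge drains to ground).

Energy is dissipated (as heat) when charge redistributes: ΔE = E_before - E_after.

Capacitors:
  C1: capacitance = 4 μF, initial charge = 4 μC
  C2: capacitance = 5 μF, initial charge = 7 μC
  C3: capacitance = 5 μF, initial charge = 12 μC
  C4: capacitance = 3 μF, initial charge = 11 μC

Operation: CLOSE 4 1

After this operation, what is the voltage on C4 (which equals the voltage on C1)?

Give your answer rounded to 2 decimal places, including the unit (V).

Answer: 2.14 V

Derivation:
Initial: C1(4μF, Q=4μC, V=1.00V), C2(5μF, Q=7μC, V=1.40V), C3(5μF, Q=12μC, V=2.40V), C4(3μF, Q=11μC, V=3.67V)
Op 1: CLOSE 4-1: Q_total=15.00, C_total=7.00, V=2.14; Q4=6.43, Q1=8.57; dissipated=6.095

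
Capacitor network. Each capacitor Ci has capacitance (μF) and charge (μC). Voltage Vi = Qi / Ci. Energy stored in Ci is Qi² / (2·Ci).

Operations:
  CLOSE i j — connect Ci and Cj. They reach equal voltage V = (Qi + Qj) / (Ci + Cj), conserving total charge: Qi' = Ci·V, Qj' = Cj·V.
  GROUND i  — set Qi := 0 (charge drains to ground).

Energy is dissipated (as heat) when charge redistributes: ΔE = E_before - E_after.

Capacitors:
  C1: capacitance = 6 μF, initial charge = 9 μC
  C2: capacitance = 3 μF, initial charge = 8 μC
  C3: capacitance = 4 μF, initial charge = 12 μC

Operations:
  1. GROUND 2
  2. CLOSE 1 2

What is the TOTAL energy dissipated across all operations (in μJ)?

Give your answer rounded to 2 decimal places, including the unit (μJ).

Initial: C1(6μF, Q=9μC, V=1.50V), C2(3μF, Q=8μC, V=2.67V), C3(4μF, Q=12μC, V=3.00V)
Op 1: GROUND 2: Q2=0; energy lost=10.667
Op 2: CLOSE 1-2: Q_total=9.00, C_total=9.00, V=1.00; Q1=6.00, Q2=3.00; dissipated=2.250
Total dissipated: 12.917 μJ

Answer: 12.92 μJ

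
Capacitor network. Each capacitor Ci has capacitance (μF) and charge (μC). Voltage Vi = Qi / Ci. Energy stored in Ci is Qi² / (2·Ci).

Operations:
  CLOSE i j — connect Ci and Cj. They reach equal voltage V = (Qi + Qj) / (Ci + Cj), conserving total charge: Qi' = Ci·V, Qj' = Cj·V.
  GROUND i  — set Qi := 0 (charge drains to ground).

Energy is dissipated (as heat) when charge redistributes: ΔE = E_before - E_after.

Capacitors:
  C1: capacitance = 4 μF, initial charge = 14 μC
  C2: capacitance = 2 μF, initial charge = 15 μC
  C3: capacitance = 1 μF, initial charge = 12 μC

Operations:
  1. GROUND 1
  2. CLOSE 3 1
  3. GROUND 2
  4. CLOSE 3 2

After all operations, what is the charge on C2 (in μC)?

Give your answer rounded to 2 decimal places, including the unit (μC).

Answer: 1.60 μC

Derivation:
Initial: C1(4μF, Q=14μC, V=3.50V), C2(2μF, Q=15μC, V=7.50V), C3(1μF, Q=12μC, V=12.00V)
Op 1: GROUND 1: Q1=0; energy lost=24.500
Op 2: CLOSE 3-1: Q_total=12.00, C_total=5.00, V=2.40; Q3=2.40, Q1=9.60; dissipated=57.600
Op 3: GROUND 2: Q2=0; energy lost=56.250
Op 4: CLOSE 3-2: Q_total=2.40, C_total=3.00, V=0.80; Q3=0.80, Q2=1.60; dissipated=1.920
Final charges: Q1=9.60, Q2=1.60, Q3=0.80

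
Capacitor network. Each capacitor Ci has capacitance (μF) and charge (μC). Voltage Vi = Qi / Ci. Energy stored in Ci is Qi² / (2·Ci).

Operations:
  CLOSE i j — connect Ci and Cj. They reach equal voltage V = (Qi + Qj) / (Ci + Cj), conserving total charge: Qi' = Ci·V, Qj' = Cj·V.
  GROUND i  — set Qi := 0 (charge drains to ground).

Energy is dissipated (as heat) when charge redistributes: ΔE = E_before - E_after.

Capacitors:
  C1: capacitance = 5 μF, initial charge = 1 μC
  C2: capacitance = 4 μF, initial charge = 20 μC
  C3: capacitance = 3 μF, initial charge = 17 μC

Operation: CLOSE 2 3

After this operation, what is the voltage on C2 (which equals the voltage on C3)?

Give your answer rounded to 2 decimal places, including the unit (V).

Initial: C1(5μF, Q=1μC, V=0.20V), C2(4μF, Q=20μC, V=5.00V), C3(3μF, Q=17μC, V=5.67V)
Op 1: CLOSE 2-3: Q_total=37.00, C_total=7.00, V=5.29; Q2=21.14, Q3=15.86; dissipated=0.381

Answer: 5.29 V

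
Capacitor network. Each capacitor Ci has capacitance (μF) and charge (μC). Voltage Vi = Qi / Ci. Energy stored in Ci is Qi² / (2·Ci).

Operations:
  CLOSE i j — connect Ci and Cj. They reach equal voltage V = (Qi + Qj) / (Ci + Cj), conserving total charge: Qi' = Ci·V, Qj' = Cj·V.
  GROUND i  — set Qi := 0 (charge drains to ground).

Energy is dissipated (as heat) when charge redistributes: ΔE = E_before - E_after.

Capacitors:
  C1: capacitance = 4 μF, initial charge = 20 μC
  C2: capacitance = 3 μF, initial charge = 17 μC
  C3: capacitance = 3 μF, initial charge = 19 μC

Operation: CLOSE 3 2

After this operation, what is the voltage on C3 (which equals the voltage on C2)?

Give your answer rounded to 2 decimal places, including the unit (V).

Answer: 6.00 V

Derivation:
Initial: C1(4μF, Q=20μC, V=5.00V), C2(3μF, Q=17μC, V=5.67V), C3(3μF, Q=19μC, V=6.33V)
Op 1: CLOSE 3-2: Q_total=36.00, C_total=6.00, V=6.00; Q3=18.00, Q2=18.00; dissipated=0.333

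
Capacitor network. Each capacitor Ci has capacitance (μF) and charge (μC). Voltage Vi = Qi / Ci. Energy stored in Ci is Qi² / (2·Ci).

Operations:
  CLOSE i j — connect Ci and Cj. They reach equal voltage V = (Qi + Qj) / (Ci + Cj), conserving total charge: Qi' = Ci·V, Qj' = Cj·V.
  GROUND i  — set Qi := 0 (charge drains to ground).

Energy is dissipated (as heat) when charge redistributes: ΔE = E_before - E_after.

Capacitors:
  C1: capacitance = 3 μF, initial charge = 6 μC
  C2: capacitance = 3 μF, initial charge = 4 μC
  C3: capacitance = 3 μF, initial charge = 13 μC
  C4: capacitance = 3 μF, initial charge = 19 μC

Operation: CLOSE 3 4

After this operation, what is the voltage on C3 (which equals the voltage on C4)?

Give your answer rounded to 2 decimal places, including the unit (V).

Answer: 5.33 V

Derivation:
Initial: C1(3μF, Q=6μC, V=2.00V), C2(3μF, Q=4μC, V=1.33V), C3(3μF, Q=13μC, V=4.33V), C4(3μF, Q=19μC, V=6.33V)
Op 1: CLOSE 3-4: Q_total=32.00, C_total=6.00, V=5.33; Q3=16.00, Q4=16.00; dissipated=3.000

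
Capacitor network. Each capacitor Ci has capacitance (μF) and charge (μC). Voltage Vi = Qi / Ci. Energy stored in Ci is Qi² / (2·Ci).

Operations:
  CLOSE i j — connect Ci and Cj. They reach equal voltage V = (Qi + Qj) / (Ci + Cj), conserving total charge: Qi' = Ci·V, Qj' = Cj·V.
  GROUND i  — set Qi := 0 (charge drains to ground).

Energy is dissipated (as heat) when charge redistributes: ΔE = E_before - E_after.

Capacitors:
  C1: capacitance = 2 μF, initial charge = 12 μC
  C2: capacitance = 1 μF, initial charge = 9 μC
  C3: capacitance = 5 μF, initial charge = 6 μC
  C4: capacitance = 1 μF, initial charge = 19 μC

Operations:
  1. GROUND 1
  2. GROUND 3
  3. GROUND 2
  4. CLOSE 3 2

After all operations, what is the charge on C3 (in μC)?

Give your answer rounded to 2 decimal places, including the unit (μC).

Initial: C1(2μF, Q=12μC, V=6.00V), C2(1μF, Q=9μC, V=9.00V), C3(5μF, Q=6μC, V=1.20V), C4(1μF, Q=19μC, V=19.00V)
Op 1: GROUND 1: Q1=0; energy lost=36.000
Op 2: GROUND 3: Q3=0; energy lost=3.600
Op 3: GROUND 2: Q2=0; energy lost=40.500
Op 4: CLOSE 3-2: Q_total=0.00, C_total=6.00, V=0.00; Q3=0.00, Q2=0.00; dissipated=0.000
Final charges: Q1=0.00, Q2=0.00, Q3=0.00, Q4=19.00

Answer: 0.00 μC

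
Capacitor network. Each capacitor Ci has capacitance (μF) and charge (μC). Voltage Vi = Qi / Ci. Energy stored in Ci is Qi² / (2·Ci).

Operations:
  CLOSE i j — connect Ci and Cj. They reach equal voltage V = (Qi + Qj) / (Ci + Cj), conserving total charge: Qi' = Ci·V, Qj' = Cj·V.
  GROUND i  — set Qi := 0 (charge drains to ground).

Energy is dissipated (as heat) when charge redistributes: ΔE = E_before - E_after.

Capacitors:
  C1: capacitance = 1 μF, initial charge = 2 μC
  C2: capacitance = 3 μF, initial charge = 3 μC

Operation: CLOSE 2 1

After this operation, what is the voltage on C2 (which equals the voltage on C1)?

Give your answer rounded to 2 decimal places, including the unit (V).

Initial: C1(1μF, Q=2μC, V=2.00V), C2(3μF, Q=3μC, V=1.00V)
Op 1: CLOSE 2-1: Q_total=5.00, C_total=4.00, V=1.25; Q2=3.75, Q1=1.25; dissipated=0.375

Answer: 1.25 V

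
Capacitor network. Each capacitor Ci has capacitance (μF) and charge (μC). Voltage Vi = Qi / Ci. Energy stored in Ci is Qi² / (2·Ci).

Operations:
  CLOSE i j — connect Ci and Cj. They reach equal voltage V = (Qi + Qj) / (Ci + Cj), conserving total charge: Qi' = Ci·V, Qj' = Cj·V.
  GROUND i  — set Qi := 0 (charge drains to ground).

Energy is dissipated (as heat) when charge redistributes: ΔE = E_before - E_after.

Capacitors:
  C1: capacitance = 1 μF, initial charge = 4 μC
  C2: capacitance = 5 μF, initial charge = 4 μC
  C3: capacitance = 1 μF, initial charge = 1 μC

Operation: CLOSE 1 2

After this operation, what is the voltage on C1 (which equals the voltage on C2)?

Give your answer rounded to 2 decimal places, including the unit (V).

Answer: 1.33 V

Derivation:
Initial: C1(1μF, Q=4μC, V=4.00V), C2(5μF, Q=4μC, V=0.80V), C3(1μF, Q=1μC, V=1.00V)
Op 1: CLOSE 1-2: Q_total=8.00, C_total=6.00, V=1.33; Q1=1.33, Q2=6.67; dissipated=4.267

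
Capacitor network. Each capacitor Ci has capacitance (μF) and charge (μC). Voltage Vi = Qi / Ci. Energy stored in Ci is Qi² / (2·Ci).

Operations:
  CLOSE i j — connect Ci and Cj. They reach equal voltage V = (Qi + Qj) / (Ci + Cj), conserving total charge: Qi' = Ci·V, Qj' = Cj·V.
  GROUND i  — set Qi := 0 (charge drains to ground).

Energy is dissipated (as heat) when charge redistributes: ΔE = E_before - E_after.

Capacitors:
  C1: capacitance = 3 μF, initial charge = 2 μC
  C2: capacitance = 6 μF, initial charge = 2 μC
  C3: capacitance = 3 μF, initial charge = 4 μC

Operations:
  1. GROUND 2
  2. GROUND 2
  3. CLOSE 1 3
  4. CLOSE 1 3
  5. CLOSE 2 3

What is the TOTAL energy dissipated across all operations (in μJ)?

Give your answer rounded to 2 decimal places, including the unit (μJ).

Initial: C1(3μF, Q=2μC, V=0.67V), C2(6μF, Q=2μC, V=0.33V), C3(3μF, Q=4μC, V=1.33V)
Op 1: GROUND 2: Q2=0; energy lost=0.333
Op 2: GROUND 2: Q2=0; energy lost=0.000
Op 3: CLOSE 1-3: Q_total=6.00, C_total=6.00, V=1.00; Q1=3.00, Q3=3.00; dissipated=0.333
Op 4: CLOSE 1-3: Q_total=6.00, C_total=6.00, V=1.00; Q1=3.00, Q3=3.00; dissipated=0.000
Op 5: CLOSE 2-3: Q_total=3.00, C_total=9.00, V=0.33; Q2=2.00, Q3=1.00; dissipated=1.000
Total dissipated: 1.667 μJ

Answer: 1.67 μJ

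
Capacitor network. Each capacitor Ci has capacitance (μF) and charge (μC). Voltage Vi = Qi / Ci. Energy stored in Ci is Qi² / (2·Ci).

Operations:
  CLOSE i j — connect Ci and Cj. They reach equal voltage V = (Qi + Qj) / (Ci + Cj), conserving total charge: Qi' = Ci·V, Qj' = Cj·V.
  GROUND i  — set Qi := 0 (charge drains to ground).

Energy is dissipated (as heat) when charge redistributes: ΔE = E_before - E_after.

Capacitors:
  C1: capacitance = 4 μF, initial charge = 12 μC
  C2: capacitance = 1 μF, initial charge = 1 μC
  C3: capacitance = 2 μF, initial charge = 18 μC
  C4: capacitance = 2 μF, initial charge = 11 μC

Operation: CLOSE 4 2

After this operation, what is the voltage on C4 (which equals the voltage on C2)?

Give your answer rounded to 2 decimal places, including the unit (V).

Answer: 4.00 V

Derivation:
Initial: C1(4μF, Q=12μC, V=3.00V), C2(1μF, Q=1μC, V=1.00V), C3(2μF, Q=18μC, V=9.00V), C4(2μF, Q=11μC, V=5.50V)
Op 1: CLOSE 4-2: Q_total=12.00, C_total=3.00, V=4.00; Q4=8.00, Q2=4.00; dissipated=6.750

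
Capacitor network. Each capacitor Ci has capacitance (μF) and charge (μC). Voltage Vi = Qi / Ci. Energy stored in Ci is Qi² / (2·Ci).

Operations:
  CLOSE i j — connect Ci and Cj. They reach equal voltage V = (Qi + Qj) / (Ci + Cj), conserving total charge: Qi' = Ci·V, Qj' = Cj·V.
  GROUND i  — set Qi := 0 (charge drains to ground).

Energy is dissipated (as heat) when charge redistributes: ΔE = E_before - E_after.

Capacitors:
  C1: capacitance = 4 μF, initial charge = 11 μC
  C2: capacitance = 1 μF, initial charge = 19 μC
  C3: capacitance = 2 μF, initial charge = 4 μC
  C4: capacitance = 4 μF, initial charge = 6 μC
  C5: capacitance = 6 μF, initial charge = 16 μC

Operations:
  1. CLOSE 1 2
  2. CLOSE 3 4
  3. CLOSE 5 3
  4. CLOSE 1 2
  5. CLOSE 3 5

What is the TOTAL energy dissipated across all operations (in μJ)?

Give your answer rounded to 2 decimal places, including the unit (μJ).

Initial: C1(4μF, Q=11μC, V=2.75V), C2(1μF, Q=19μC, V=19.00V), C3(2μF, Q=4μC, V=2.00V), C4(4μF, Q=6μC, V=1.50V), C5(6μF, Q=16μC, V=2.67V)
Op 1: CLOSE 1-2: Q_total=30.00, C_total=5.00, V=6.00; Q1=24.00, Q2=6.00; dissipated=105.625
Op 2: CLOSE 3-4: Q_total=10.00, C_total=6.00, V=1.67; Q3=3.33, Q4=6.67; dissipated=0.167
Op 3: CLOSE 5-3: Q_total=19.33, C_total=8.00, V=2.42; Q5=14.50, Q3=4.83; dissipated=0.750
Op 4: CLOSE 1-2: Q_total=30.00, C_total=5.00, V=6.00; Q1=24.00, Q2=6.00; dissipated=0.000
Op 5: CLOSE 3-5: Q_total=19.33, C_total=8.00, V=2.42; Q3=4.83, Q5=14.50; dissipated=0.000
Total dissipated: 106.542 μJ

Answer: 106.54 μJ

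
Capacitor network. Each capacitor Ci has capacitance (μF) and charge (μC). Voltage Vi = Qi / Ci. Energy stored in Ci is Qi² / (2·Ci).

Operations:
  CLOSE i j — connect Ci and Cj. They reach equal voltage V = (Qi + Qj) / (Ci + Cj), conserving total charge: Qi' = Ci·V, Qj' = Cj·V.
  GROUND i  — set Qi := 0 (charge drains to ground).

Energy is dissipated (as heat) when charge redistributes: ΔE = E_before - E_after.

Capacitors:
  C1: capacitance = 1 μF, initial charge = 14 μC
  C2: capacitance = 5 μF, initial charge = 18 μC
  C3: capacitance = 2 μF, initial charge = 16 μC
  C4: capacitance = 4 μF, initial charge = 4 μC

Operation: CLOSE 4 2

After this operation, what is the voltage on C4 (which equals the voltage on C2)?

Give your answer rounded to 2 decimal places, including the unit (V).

Answer: 2.44 V

Derivation:
Initial: C1(1μF, Q=14μC, V=14.00V), C2(5μF, Q=18μC, V=3.60V), C3(2μF, Q=16μC, V=8.00V), C4(4μF, Q=4μC, V=1.00V)
Op 1: CLOSE 4-2: Q_total=22.00, C_total=9.00, V=2.44; Q4=9.78, Q2=12.22; dissipated=7.511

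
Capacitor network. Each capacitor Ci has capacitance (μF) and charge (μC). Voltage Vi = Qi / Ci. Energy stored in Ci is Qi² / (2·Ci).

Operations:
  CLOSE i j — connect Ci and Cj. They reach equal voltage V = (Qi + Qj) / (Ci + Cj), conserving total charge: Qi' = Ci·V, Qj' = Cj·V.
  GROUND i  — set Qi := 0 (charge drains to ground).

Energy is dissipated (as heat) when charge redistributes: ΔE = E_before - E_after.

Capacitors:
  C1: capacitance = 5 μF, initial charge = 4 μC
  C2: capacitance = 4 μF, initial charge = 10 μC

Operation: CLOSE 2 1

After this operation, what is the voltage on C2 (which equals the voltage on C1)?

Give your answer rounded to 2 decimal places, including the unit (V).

Initial: C1(5μF, Q=4μC, V=0.80V), C2(4μF, Q=10μC, V=2.50V)
Op 1: CLOSE 2-1: Q_total=14.00, C_total=9.00, V=1.56; Q2=6.22, Q1=7.78; dissipated=3.211

Answer: 1.56 V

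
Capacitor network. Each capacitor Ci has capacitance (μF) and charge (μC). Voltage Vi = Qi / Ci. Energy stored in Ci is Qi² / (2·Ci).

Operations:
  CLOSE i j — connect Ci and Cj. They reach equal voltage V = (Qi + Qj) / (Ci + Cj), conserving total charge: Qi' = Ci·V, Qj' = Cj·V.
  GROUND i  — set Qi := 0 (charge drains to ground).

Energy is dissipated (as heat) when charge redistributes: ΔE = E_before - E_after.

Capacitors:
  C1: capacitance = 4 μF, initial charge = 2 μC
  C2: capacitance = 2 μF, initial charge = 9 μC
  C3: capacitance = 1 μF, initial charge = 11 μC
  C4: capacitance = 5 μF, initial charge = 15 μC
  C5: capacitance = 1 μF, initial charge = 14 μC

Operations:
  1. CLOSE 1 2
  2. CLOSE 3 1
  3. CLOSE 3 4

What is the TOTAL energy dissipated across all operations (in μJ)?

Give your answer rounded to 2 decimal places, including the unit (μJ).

Initial: C1(4μF, Q=2μC, V=0.50V), C2(2μF, Q=9μC, V=4.50V), C3(1μF, Q=11μC, V=11.00V), C4(5μF, Q=15μC, V=3.00V), C5(1μF, Q=14μC, V=14.00V)
Op 1: CLOSE 1-2: Q_total=11.00, C_total=6.00, V=1.83; Q1=7.33, Q2=3.67; dissipated=10.667
Op 2: CLOSE 3-1: Q_total=18.33, C_total=5.00, V=3.67; Q3=3.67, Q1=14.67; dissipated=33.611
Op 3: CLOSE 3-4: Q_total=18.67, C_total=6.00, V=3.11; Q3=3.11, Q4=15.56; dissipated=0.185
Total dissipated: 44.463 μJ

Answer: 44.46 μJ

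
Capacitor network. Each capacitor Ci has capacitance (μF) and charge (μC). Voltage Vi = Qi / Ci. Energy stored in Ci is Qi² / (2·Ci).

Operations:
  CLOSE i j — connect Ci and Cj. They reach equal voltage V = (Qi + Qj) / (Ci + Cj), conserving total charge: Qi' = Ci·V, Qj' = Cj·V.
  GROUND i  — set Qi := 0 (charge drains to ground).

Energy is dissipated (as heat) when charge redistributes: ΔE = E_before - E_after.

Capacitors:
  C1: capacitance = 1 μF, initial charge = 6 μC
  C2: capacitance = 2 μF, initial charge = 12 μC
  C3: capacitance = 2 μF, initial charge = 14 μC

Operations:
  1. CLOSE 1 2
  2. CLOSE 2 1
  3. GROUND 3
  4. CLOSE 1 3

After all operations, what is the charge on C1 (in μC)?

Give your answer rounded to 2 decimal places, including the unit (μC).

Answer: 2.00 μC

Derivation:
Initial: C1(1μF, Q=6μC, V=6.00V), C2(2μF, Q=12μC, V=6.00V), C3(2μF, Q=14μC, V=7.00V)
Op 1: CLOSE 1-2: Q_total=18.00, C_total=3.00, V=6.00; Q1=6.00, Q2=12.00; dissipated=0.000
Op 2: CLOSE 2-1: Q_total=18.00, C_total=3.00, V=6.00; Q2=12.00, Q1=6.00; dissipated=0.000
Op 3: GROUND 3: Q3=0; energy lost=49.000
Op 4: CLOSE 1-3: Q_total=6.00, C_total=3.00, V=2.00; Q1=2.00, Q3=4.00; dissipated=12.000
Final charges: Q1=2.00, Q2=12.00, Q3=4.00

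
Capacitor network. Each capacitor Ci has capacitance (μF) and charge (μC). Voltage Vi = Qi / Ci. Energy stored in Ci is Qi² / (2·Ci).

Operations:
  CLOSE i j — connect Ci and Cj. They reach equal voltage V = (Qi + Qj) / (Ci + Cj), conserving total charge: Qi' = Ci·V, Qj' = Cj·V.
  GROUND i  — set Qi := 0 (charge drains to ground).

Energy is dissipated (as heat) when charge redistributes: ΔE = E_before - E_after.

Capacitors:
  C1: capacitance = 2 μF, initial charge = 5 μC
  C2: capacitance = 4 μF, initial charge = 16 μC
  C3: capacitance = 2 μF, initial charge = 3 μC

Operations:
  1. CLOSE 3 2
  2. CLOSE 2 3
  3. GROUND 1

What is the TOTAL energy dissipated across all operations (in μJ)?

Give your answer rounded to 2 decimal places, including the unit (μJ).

Initial: C1(2μF, Q=5μC, V=2.50V), C2(4μF, Q=16μC, V=4.00V), C3(2μF, Q=3μC, V=1.50V)
Op 1: CLOSE 3-2: Q_total=19.00, C_total=6.00, V=3.17; Q3=6.33, Q2=12.67; dissipated=4.167
Op 2: CLOSE 2-3: Q_total=19.00, C_total=6.00, V=3.17; Q2=12.67, Q3=6.33; dissipated=0.000
Op 3: GROUND 1: Q1=0; energy lost=6.250
Total dissipated: 10.417 μJ

Answer: 10.42 μJ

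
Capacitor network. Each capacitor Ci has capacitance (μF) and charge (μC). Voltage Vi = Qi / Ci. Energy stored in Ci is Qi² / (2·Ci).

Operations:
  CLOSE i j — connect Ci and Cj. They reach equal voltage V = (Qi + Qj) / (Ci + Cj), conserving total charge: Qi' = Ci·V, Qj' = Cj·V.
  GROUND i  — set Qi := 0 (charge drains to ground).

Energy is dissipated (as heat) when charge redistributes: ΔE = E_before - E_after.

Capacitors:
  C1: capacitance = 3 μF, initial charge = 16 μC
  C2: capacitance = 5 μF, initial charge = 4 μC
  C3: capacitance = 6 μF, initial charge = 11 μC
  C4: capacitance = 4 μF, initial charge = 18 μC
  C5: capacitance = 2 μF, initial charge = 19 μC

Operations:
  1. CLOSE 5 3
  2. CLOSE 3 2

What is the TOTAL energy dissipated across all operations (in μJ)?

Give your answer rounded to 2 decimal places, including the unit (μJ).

Initial: C1(3μF, Q=16μC, V=5.33V), C2(5μF, Q=4μC, V=0.80V), C3(6μF, Q=11μC, V=1.83V), C4(4μF, Q=18μC, V=4.50V), C5(2μF, Q=19μC, V=9.50V)
Op 1: CLOSE 5-3: Q_total=30.00, C_total=8.00, V=3.75; Q5=7.50, Q3=22.50; dissipated=44.083
Op 2: CLOSE 3-2: Q_total=26.50, C_total=11.00, V=2.41; Q3=14.45, Q2=12.05; dissipated=11.867
Total dissipated: 55.950 μJ

Answer: 55.95 μJ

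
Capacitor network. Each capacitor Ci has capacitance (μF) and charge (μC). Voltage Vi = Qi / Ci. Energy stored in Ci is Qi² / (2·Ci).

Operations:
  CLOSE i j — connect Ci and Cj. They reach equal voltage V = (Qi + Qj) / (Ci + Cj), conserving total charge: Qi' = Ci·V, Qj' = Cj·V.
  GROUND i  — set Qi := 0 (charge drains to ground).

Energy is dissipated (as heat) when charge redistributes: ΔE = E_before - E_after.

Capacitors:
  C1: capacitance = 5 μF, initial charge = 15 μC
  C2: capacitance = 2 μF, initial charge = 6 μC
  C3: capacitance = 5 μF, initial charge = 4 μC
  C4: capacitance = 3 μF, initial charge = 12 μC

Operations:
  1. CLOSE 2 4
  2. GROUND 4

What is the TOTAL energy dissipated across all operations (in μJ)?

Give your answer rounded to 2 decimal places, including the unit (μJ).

Answer: 20.04 μJ

Derivation:
Initial: C1(5μF, Q=15μC, V=3.00V), C2(2μF, Q=6μC, V=3.00V), C3(5μF, Q=4μC, V=0.80V), C4(3μF, Q=12μC, V=4.00V)
Op 1: CLOSE 2-4: Q_total=18.00, C_total=5.00, V=3.60; Q2=7.20, Q4=10.80; dissipated=0.600
Op 2: GROUND 4: Q4=0; energy lost=19.440
Total dissipated: 20.040 μJ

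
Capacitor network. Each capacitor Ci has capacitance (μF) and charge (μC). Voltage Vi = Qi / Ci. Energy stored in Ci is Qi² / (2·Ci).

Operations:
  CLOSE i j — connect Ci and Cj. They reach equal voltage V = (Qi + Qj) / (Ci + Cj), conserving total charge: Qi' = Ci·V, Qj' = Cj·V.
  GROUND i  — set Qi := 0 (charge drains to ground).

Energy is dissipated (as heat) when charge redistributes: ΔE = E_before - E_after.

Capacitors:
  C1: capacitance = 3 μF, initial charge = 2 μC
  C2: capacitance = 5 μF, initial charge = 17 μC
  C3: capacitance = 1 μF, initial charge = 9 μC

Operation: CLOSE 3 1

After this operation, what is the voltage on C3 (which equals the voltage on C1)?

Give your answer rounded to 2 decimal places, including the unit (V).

Answer: 2.75 V

Derivation:
Initial: C1(3μF, Q=2μC, V=0.67V), C2(5μF, Q=17μC, V=3.40V), C3(1μF, Q=9μC, V=9.00V)
Op 1: CLOSE 3-1: Q_total=11.00, C_total=4.00, V=2.75; Q3=2.75, Q1=8.25; dissipated=26.042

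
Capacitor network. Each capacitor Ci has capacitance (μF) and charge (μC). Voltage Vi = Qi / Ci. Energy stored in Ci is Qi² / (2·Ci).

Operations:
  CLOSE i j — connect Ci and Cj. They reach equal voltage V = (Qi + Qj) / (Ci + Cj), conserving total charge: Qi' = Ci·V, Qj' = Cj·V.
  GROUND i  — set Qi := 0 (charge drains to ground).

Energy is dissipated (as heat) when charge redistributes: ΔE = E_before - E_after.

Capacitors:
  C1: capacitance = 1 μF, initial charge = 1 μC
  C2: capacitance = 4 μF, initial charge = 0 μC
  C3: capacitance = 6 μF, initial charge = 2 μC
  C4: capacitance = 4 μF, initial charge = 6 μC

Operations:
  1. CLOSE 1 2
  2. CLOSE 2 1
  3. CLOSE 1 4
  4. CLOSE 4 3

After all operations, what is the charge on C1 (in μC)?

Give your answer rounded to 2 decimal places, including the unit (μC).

Answer: 1.24 μC

Derivation:
Initial: C1(1μF, Q=1μC, V=1.00V), C2(4μF, Q=0μC, V=0.00V), C3(6μF, Q=2μC, V=0.33V), C4(4μF, Q=6μC, V=1.50V)
Op 1: CLOSE 1-2: Q_total=1.00, C_total=5.00, V=0.20; Q1=0.20, Q2=0.80; dissipated=0.400
Op 2: CLOSE 2-1: Q_total=1.00, C_total=5.00, V=0.20; Q2=0.80, Q1=0.20; dissipated=0.000
Op 3: CLOSE 1-4: Q_total=6.20, C_total=5.00, V=1.24; Q1=1.24, Q4=4.96; dissipated=0.676
Op 4: CLOSE 4-3: Q_total=6.96, C_total=10.00, V=0.70; Q4=2.78, Q3=4.18; dissipated=0.986
Final charges: Q1=1.24, Q2=0.80, Q3=4.18, Q4=2.78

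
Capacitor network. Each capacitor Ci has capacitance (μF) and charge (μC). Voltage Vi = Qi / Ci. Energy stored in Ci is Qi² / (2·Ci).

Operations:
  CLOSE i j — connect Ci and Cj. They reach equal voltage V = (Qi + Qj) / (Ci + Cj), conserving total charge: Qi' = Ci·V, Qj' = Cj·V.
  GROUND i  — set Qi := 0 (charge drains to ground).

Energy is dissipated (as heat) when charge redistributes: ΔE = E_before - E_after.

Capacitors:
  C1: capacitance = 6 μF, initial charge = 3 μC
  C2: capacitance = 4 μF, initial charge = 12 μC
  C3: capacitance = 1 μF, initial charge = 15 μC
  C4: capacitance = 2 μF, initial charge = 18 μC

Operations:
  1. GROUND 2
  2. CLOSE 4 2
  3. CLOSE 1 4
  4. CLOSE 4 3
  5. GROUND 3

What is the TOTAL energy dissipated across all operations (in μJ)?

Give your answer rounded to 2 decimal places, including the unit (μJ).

Answer: 157.39 μJ

Derivation:
Initial: C1(6μF, Q=3μC, V=0.50V), C2(4μF, Q=12μC, V=3.00V), C3(1μF, Q=15μC, V=15.00V), C4(2μF, Q=18μC, V=9.00V)
Op 1: GROUND 2: Q2=0; energy lost=18.000
Op 2: CLOSE 4-2: Q_total=18.00, C_total=6.00, V=3.00; Q4=6.00, Q2=12.00; dissipated=54.000
Op 3: CLOSE 1-4: Q_total=9.00, C_total=8.00, V=1.12; Q1=6.75, Q4=2.25; dissipated=4.688
Op 4: CLOSE 4-3: Q_total=17.25, C_total=3.00, V=5.75; Q4=11.50, Q3=5.75; dissipated=64.172
Op 5: GROUND 3: Q3=0; energy lost=16.531
Total dissipated: 157.391 μJ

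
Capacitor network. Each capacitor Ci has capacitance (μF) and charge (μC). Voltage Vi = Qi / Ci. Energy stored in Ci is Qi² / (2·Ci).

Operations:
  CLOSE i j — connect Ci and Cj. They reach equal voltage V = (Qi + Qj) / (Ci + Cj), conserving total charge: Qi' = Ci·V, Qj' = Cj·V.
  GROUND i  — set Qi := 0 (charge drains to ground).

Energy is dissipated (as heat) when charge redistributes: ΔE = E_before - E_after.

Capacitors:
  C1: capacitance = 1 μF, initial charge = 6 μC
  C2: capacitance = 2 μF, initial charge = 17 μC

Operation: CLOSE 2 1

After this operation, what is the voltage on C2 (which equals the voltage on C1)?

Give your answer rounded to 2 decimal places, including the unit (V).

Initial: C1(1μF, Q=6μC, V=6.00V), C2(2μF, Q=17μC, V=8.50V)
Op 1: CLOSE 2-1: Q_total=23.00, C_total=3.00, V=7.67; Q2=15.33, Q1=7.67; dissipated=2.083

Answer: 7.67 V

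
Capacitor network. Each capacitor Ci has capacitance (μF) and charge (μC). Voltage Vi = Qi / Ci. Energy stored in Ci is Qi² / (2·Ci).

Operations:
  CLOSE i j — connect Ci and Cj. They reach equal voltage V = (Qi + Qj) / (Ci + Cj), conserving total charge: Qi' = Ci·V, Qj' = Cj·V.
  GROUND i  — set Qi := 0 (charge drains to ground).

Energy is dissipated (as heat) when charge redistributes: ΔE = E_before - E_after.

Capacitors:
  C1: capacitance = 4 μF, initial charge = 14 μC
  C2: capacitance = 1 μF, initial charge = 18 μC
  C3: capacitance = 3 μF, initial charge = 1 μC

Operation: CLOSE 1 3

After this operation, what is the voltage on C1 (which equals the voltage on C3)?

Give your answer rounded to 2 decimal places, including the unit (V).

Answer: 2.14 V

Derivation:
Initial: C1(4μF, Q=14μC, V=3.50V), C2(1μF, Q=18μC, V=18.00V), C3(3μF, Q=1μC, V=0.33V)
Op 1: CLOSE 1-3: Q_total=15.00, C_total=7.00, V=2.14; Q1=8.57, Q3=6.43; dissipated=8.595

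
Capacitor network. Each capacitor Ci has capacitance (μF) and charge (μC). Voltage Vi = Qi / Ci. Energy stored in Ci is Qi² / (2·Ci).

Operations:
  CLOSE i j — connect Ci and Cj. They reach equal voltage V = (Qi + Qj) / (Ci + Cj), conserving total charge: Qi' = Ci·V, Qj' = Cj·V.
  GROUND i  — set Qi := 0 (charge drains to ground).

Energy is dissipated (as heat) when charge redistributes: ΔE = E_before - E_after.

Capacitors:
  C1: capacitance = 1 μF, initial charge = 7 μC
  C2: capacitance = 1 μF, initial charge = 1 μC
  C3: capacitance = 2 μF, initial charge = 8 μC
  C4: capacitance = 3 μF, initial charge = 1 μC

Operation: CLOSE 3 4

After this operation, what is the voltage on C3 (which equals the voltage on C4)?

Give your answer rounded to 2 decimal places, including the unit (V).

Answer: 1.80 V

Derivation:
Initial: C1(1μF, Q=7μC, V=7.00V), C2(1μF, Q=1μC, V=1.00V), C3(2μF, Q=8μC, V=4.00V), C4(3μF, Q=1μC, V=0.33V)
Op 1: CLOSE 3-4: Q_total=9.00, C_total=5.00, V=1.80; Q3=3.60, Q4=5.40; dissipated=8.067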